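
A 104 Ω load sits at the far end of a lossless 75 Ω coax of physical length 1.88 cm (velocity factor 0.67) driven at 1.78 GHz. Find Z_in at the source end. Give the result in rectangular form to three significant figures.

λ = v/f = 0.67·c / 1.78 GHz = 0.113 m
βl = 2π·l/λ = 2π × 0.166 = 59.9°
tan(βl) = tan(59.9°) = 1.73
Z_in = Z_0·(Z_L + jZ_0·tanβl)/(Z_0 + jZ_L·tanβl)
     = 75·(104 + j130)/(75 + j180)

Z_in ≈ 61.5 − j17.7 Ω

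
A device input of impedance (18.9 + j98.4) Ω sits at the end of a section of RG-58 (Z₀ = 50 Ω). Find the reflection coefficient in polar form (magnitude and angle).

Γ ≈ 0.859 ∠ 52.5°

Γ = (Z_L − Z_0)/(Z_L + Z_0) = (-31.1 + j98.4)/(68.9 + j98.4)
|Γ| = 103/120 = 0.859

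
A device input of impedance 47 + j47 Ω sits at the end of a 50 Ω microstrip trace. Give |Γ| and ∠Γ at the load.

Γ = (Z_L − Z_0)/(Z_L + Z_0) = (-3 + j47)/(97 + j47)
|Γ| = 47.1/108 = 0.437

Γ ≈ 0.437 ∠ 67.8°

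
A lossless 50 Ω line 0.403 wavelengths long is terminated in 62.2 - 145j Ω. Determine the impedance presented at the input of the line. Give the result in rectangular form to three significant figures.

βl = 2π × 0.403 = 145°
tan(βl) = tan(145°) = -0.698
Z_in = Z_0·(Z_L + jZ_0·tanβl)/(Z_0 + jZ_L·tanβl)
     = 50·(62.2 − j180)/(-51.2 − j43.4)

Z_in ≈ 51.3 + j132 Ω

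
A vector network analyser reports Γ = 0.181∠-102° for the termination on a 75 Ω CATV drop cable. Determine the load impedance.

Z_L = Z_0·(1 + Γ)/(1 − Γ) = 75·(0.962 − j0.177)/(1.04 + j0.177)

Z_L ≈ 65.5 − j24 Ω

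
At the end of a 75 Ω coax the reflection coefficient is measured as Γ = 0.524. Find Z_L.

Z_L = Z_0·(1 + Γ)/(1 − Γ) = 75·(1.52)/(0.476)

Z_L ≈ 240 Ω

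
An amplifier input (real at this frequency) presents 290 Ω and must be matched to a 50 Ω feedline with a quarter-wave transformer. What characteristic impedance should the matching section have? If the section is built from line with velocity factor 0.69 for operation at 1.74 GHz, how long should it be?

Z_qwt = √(Z_0·R_L) = √(50 × 290) = √14500
λ = 0.69·c/f = 0.119 m, so l = λ/4 = 0.0297 m

Z_qwt ≈ 120 Ω; length ≈ 2.97 cm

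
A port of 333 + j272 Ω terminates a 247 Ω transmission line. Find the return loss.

Γ = (86 + j272)/(580 + j272), |Γ| = 0.445
RL = −20·log₁₀|Γ| = −20·log₁₀(0.445)

RL ≈ 7.03 dB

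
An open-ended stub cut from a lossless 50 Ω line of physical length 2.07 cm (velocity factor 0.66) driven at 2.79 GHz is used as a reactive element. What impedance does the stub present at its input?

Z_in ≈ +j13.4 Ω

λ = v/f = 0.66·c / 2.79 GHz = 0.071 m
βl = 2π·l/λ = 2π × 0.292 = 105°
tan(βl) = -3.73
For an open-ended stub, Z_in = −jZ_0·cot(βl) = −jZ_0/tan(βl)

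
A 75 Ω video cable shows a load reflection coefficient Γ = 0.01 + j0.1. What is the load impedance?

Z_L ≈ 75 + j15.1 Ω

Z_L = Z_0·(1 + Γ)/(1 − Γ) = 75·(1.01 + j0.1)/(0.99 − j0.1)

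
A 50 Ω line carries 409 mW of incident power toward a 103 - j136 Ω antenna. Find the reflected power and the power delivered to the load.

P_reflected ≈ 208 mW; P_delivered ≈ 201 mW

|Γ| = |(53 − j136)/(153 − j136)| = 0.713
|Γ|² = 0.508
P_refl = |Γ|²·P_inc = 208 mW, P_del = (1 − |Γ|²)·P_inc = 201 mW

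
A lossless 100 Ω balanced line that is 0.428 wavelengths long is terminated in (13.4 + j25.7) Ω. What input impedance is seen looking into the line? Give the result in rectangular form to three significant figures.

βl = 2π × 0.428 = 154°
tan(βl) = tan(154°) = -0.486
Z_in = Z_0·(Z_L + jZ_0·tanβl)/(Z_0 + jZ_L·tanβl)
     = 100·(13.4 − j22.9)/(112 − j6.51)

Z_in ≈ 13 − j19.6 Ω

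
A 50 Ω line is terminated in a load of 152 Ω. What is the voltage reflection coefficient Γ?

Γ = (Z_L − Z_0)/(Z_L + Z_0) = (152 − 50)/(152 + 50) = 102/202

Γ = 0.505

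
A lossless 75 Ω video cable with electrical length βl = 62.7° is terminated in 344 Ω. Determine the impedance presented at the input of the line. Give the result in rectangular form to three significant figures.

Z_in ≈ 20.4 − j36.4 Ω

tan(βl) = tan(62.7°) = 1.94
Z_in = Z_0·(Z_L + jZ_0·tanβl)/(Z_0 + jZ_L·tanβl)
     = 75·(344 + j145)/(75 + j666)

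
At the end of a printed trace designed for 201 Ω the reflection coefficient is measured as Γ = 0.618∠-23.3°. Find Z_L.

Z_L ≈ 504 − j398 Ω

Z_L = Z_0·(1 + Γ)/(1 − Γ) = 201·(1.57 − j0.244)/(0.432 + j0.244)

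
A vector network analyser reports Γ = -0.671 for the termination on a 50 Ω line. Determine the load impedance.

Z_L = Z_0·(1 + Γ)/(1 − Γ) = 50·(0.329)/(1.67)

Z_L ≈ 9.84 Ω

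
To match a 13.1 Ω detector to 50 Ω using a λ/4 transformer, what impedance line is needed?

Z_qwt = √(Z_0·R_L) = √(50 × 13.1) = √655

Z_qwt ≈ 25.6 Ω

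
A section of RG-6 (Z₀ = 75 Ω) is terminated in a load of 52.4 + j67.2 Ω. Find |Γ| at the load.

Γ = (Z_L − Z_0)/(Z_L + Z_0) = (-22.6 + j67.2)/(127.4 + j67.2)
|Γ| = 70.9/144

|Γ| ≈ 0.492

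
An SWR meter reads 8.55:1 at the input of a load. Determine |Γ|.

|Γ| ≈ 0.791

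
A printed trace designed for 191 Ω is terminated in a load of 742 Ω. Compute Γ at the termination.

Γ = (Z_L − Z_0)/(Z_L + Z_0) = (742 − 191)/(742 + 191) = 551/933

Γ = 0.591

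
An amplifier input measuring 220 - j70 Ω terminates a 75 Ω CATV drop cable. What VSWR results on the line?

VSWR ≈ 3.26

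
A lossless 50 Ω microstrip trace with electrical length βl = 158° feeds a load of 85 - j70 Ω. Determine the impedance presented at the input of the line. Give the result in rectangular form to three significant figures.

tan(βl) = tan(158°) = -0.404
Z_in = Z_0·(Z_L + jZ_0·tanβl)/(Z_0 + jZ_L·tanβl)
     = 50·(85 − j90.2)/(21.7 − j34.3)

Z_in ≈ 150 + j29.1 Ω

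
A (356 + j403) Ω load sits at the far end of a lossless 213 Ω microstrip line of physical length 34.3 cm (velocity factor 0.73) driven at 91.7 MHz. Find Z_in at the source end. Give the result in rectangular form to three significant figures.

λ = v/f = 0.73·c / 91.7 MHz = 2.39 m
βl = 2π·l/λ = 2π × 0.144 = 51.7°
tan(βl) = tan(51.7°) = 1.27
Z_in = Z_0·(Z_L + jZ_0·tanβl)/(Z_0 + jZ_L·tanβl)
     = 213·(356 + j673)/(-297 + j451)

Z_in ≈ 144 − j263 Ω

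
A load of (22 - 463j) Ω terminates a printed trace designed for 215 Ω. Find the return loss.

Γ = (-193 − j463)/(237 − j463), |Γ| = 0.964
RL = −20·log₁₀|Γ| = −20·log₁₀(0.964)

RL ≈ 0.315 dB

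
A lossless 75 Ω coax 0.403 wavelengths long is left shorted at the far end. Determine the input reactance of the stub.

βl = 2π × 0.403 = 145°
tan(βl) = -0.698
For a shorted stub, Z_in = jZ_0·tan(βl)

X_in ≈ -52.4 Ω (capacitive)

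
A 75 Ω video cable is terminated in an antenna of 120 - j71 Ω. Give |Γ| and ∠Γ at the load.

Γ = (Z_L − Z_0)/(Z_L + Z_0) = (45 − j71)/(195 − j71)
|Γ| = 84.1/208 = 0.405

Γ ≈ 0.405 ∠ -37.6°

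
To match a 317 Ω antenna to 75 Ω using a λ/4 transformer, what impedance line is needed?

Z_qwt ≈ 154 Ω

Z_qwt = √(Z_0·R_L) = √(75 × 317) = √23780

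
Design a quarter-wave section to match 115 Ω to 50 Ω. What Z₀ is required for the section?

Z_qwt = √(Z_0·R_L) = √(50 × 115) = √5750

Z_qwt ≈ 75.8 Ω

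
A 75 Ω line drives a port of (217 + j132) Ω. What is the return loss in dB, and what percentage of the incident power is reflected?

RL ≈ 4.36 dB; 36.6% of incident power reflected

Γ = (142 + j132)/(292 + j132), |Γ| = 0.605
RL = −20·log₁₀(0.605) = 4.36 dB
P_refl/P_inc = |Γ|² = 0.366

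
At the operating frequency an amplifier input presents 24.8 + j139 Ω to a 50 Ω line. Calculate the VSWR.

VSWR ≈ 18

Γ = (Z_L − Z_0)/(Z_L + Z_0) = (-25.2 + j139)/(74.8 + j139)
|Γ| = 141/158 = 0.895
VSWR = (1 + |Γ|)/(1 − |Γ|) = 1.89/0.105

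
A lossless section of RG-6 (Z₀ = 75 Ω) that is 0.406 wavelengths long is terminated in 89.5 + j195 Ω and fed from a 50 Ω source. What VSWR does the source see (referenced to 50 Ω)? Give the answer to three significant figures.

βl = 2π × 0.406 = 146°
tan(βl) = -0.67
Z_in = Z_0·(Z_L + jZ_0·tanβl)/(Z_0 + jZ_L·tanβl) = 15.9 + j57.4 Ω
Γ_s = (Z_in − Z_s)/(Z_in + Z_s) = (-34.1 + j57.4)/(65.9 + j57.4), |Γ_s| = 0.764
VSWR = (1 + |Γ_s|)/(1 − |Γ_s|)

VSWR ≈ 7.48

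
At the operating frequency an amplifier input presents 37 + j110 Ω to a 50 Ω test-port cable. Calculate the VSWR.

VSWR ≈ 8.51

Γ = (Z_L − Z_0)/(Z_L + Z_0) = (-13 + j110)/(87 + j110)
|Γ| = 111/140 = 0.79
VSWR = (1 + |Γ|)/(1 − |Γ|) = 1.79/0.21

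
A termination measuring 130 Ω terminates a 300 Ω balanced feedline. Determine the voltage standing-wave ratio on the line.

VSWR ≈ 2.31

Γ = (130 − 300)/(130 + 300) = -0.395
VSWR = (1 + 0.395)/(1 − 0.395)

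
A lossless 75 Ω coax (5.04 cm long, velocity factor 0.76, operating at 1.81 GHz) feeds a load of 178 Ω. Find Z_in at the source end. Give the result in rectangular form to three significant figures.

λ = v/f = 0.76·c / 1.81 GHz = 0.126 m
βl = 2π·l/λ = 2π × 0.4 = 144°
tan(βl) = tan(144°) = -0.726
Z_in = Z_0·(Z_L + jZ_0·tanβl)/(Z_0 + jZ_L·tanβl)
     = 75·(178 − j54.4)/(75 − j129)

Z_in ≈ 68.5 + j63.6 Ω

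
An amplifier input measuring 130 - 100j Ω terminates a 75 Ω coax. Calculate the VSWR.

VSWR ≈ 3

Γ = (Z_L − Z_0)/(Z_L + Z_0) = (55 − j100)/(205 − j100)
|Γ| = 114/228 = 0.5
VSWR = (1 + |Γ|)/(1 − |Γ|) = 1.5/0.5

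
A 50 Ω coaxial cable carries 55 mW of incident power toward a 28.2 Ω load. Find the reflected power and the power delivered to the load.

P_reflected ≈ 4.27 mW; P_delivered ≈ 50.7 mW

Γ = (28.2 − 50)/(28.2 + 50) = -0.279
|Γ|² = 0.0777
P_refl = |Γ|²·P_inc = 4.27 mW, P_del = (1 − |Γ|²)·P_inc = 50.7 mW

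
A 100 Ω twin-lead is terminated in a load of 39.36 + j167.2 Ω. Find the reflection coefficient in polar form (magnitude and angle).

Γ ≈ 0.817 ∠ 59.7°

Γ = (Z_L − Z_0)/(Z_L + Z_0) = (-60.64 + j167.2)/(139.4 + j167.2)
|Γ| = 178/218 = 0.817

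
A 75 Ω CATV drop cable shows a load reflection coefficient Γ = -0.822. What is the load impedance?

Z_L = Z_0·(1 + Γ)/(1 − Γ) = 75·(0.178)/(1.82)

Z_L ≈ 7.33 Ω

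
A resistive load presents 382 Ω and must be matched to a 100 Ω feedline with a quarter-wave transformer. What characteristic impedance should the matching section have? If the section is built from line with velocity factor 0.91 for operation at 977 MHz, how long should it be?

Z_qwt ≈ 195 Ω; length ≈ 6.99 cm

Z_qwt = √(Z_0·R_L) = √(100 × 382) = √38200
λ = 0.91·c/f = 0.279 m, so l = λ/4 = 0.0699 m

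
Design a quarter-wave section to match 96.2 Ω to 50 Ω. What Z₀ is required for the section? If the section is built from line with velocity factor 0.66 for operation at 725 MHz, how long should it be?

Z_qwt ≈ 69.4 Ω; length ≈ 6.83 cm

Z_qwt = √(Z_0·R_L) = √(50 × 96.2) = √4810
λ = 0.66·c/f = 0.273 m, so l = λ/4 = 0.0683 m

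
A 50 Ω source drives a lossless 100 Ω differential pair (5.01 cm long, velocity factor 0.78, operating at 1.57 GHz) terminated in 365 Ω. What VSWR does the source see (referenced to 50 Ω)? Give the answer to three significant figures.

VSWR ≈ 3.43

λ = v/f = 0.78·c / 1.57 GHz = 0.149 m
βl = 2π·l/λ = 2π × 0.336 = 121°
tan(βl) = -1.66
Z_in = Z_0·(Z_L + jZ_0·tanβl)/(Z_0 + jZ_L·tanβl) = 36.3 + j54.1 Ω
Γ_s = (Z_in − Z_s)/(Z_in + Z_s) = (-13.7 + j54.1)/(86.3 + j54.1), |Γ_s| = 0.548
VSWR = (1 + |Γ_s|)/(1 − |Γ_s|)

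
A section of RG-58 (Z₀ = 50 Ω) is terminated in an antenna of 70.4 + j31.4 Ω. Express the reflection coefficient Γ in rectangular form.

Γ ≈ 0.222 + j0.203

Γ = (Z_L − Z_0)/(Z_L + Z_0) = (20.4 + j31.4)/(120.4 + j31.4)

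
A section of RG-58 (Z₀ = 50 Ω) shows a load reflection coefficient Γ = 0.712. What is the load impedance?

Z_L = Z_0·(1 + Γ)/(1 − Γ) = 50·(1.71)/(0.288)

Z_L ≈ 297 Ω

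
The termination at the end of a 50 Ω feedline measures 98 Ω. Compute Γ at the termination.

Γ = 0.324

Γ = (Z_L − Z_0)/(Z_L + Z_0) = (98 − 50)/(98 + 50) = 48/148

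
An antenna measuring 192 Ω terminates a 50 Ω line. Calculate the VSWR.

VSWR ≈ 3.84

Γ = (192 − 50)/(192 + 50) = 0.587
VSWR = (1 + 0.587)/(1 − 0.587)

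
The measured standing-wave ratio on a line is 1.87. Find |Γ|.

|Γ| ≈ 0.303

|Γ| = (S − 1)/(S + 1) = (1.87 − 1)/(1.87 + 1) = 0.87/2.87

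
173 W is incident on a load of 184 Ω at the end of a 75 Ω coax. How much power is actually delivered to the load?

P_delivered ≈ 142 W

Γ = (184 − 75)/(184 + 75) = 0.421
|Γ|² = 0.177
P_refl = |Γ|²·P_inc = 30.6 W, P_del = (1 − |Γ|²)·P_inc = 142 W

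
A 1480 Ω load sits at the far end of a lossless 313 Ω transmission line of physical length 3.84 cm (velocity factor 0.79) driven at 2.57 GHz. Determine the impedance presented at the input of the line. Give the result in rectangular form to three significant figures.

Z_in ≈ 232 + j455 Ω

λ = v/f = 0.79·c / 2.57 GHz = 0.0922 m
βl = 2π·l/λ = 2π × 0.416 = 150°
tan(βl) = tan(150°) = -0.58
Z_in = Z_0·(Z_L + jZ_0·tanβl)/(Z_0 + jZ_L·tanβl)
     = 313·(1480 − j181)/(313 − j858)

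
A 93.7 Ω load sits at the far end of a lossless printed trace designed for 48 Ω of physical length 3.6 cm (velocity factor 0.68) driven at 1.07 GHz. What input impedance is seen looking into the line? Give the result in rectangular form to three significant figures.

λ = v/f = 0.68·c / 1.07 GHz = 0.191 m
βl = 2π·l/λ = 2π × 0.189 = 68°
tan(βl) = tan(68°) = 2.47
Z_in = Z_0·(Z_L + jZ_0·tanβl)/(Z_0 + jZ_L·tanβl)
     = 48·(93.7 + j119)/(48 + j232)

Z_in ≈ 27.4 − j13.7 Ω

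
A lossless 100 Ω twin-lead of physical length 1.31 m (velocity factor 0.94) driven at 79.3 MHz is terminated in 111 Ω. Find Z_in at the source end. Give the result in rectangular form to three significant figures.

λ = v/f = 0.94·c / 79.3 MHz = 3.56 m
βl = 2π·l/λ = 2π × 0.368 = 133°
tan(βl) = tan(133°) = -1.09
Z_in = Z_0·(Z_L + jZ_0·tanβl)/(Z_0 + jZ_L·tanβl)
     = 100·(111 − j109)/(100 − j121)

Z_in ≈ 98.6 + j10.3 Ω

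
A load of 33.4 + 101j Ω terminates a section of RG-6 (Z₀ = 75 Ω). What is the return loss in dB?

Γ = (-41.6 + j101)/(108.4 + j101), |Γ| = 0.737
RL = −20·log₁₀|Γ| = −20·log₁₀(0.737)

RL ≈ 2.65 dB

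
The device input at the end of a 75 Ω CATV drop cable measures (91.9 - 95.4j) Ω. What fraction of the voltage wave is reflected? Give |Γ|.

|Γ| ≈ 0.504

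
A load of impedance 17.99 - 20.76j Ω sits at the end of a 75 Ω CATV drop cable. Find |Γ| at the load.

Γ = (Z_L − Z_0)/(Z_L + Z_0) = (-57.01 − j20.76)/(92.99 − j20.76)
|Γ| = 60.7/95.3

|Γ| ≈ 0.637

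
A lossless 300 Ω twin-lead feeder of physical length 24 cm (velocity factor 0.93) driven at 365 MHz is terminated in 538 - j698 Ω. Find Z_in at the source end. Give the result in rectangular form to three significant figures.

λ = v/f = 0.93·c / 365 MHz = 0.764 m
βl = 2π·l/λ = 2π × 0.314 = 113°
tan(βl) = tan(113°) = -2.35
Z_in = Z_0·(Z_L + jZ_0·tanβl)/(Z_0 + jZ_L·tanβl)
     = 300·(538 − j1400)/(-1340 − j1270)

Z_in ≈ 93 + j226 Ω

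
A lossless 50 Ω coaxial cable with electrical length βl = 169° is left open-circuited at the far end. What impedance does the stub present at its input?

Z_in ≈ +j257 Ω

tan(βl) = -0.194
For an open-circuited stub, Z_in = −jZ_0·cot(βl) = −jZ_0/tan(βl)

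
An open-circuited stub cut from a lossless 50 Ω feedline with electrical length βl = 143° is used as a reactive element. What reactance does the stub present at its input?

X_in ≈ 66.4 Ω (inductive)

tan(βl) = -0.754
For an open-circuited stub, Z_in = −jZ_0·cot(βl) = −jZ_0/tan(βl)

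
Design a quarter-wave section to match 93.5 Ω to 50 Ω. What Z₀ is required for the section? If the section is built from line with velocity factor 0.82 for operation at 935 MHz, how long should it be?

Z_qwt ≈ 68.4 Ω; length ≈ 6.58 cm

Z_qwt = √(Z_0·R_L) = √(50 × 93.5) = √4675
λ = 0.82·c/f = 0.263 m, so l = λ/4 = 0.0658 m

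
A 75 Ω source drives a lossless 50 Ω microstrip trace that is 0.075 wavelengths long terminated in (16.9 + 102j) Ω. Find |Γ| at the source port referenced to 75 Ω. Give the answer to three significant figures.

βl = 2π × 0.075 = 27°
tan(βl) = 0.51
Z_in = Z_0·(Z_L + jZ_0·tanβl)/(Z_0 + jZ_L·tanβl) = 682 − j254 Ω
Γ_s = (Z_in − Z_s)/(Z_in + Z_s) = (607 − j254)/(757 − j254), |Γ_s| = 0.824

|Γ| ≈ 0.824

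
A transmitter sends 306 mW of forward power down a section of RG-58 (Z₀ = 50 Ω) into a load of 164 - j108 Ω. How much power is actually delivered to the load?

|Γ| = |(114 − j108)/(214 − j108)| = 0.655
|Γ|² = 0.429
P_refl = |Γ|²·P_inc = 131 mW, P_del = (1 − |Γ|²)·P_inc = 175 mW

P_delivered ≈ 175 mW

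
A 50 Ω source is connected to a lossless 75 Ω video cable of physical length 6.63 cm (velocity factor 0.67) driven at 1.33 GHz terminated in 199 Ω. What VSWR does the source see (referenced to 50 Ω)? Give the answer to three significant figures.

VSWR ≈ 3.69

λ = v/f = 0.67·c / 1.33 GHz = 0.151 m
βl = 2π·l/λ = 2π × 0.439 = 158°
tan(βl) = -0.405
Z_in = Z_0·(Z_L + jZ_0·tanβl)/(Z_0 + jZ_L·tanβl) = 107 + j85.1 Ω
Γ_s = (Z_in − Z_s)/(Z_in + Z_s) = (57.4 + j85.1)/(157 + j85.1), |Γ_s| = 0.574
VSWR = (1 + |Γ_s|)/(1 − |Γ_s|)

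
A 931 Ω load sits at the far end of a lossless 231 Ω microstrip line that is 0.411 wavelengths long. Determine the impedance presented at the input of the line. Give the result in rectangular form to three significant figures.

βl = 2π × 0.411 = 148°
tan(βl) = tan(148°) = -0.626
Z_in = Z_0·(Z_L + jZ_0·tanβl)/(Z_0 + jZ_L·tanβl)
     = 231·(931 − j145)/(231 − j583)

Z_in ≈ 176 + j299 Ω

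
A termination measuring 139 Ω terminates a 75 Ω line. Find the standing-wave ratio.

For a purely resistive load, VSWR = R_L/Z_0 or Z_0/R_L (whichever > 1) = 139/75

VSWR ≈ 1.85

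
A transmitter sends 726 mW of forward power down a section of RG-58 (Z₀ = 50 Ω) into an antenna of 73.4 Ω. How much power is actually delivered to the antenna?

Γ = (73.4 − 50)/(73.4 + 50) = 0.19
|Γ|² = 0.036
P_refl = |Γ|²·P_inc = 26.1 mW, P_del = (1 − |Γ|²)·P_inc = 700 mW

P_delivered ≈ 700 mW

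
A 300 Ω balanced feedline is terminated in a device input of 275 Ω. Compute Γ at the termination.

Γ = (Z_L − Z_0)/(Z_L + Z_0) = (275 − 300)/(275 + 300) = -25/575

Γ = -0.0435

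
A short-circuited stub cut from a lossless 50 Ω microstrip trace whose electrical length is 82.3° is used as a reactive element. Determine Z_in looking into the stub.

Z_in ≈ +j370 Ω

tan(βl) = 7.4
For a short-circuited stub, Z_in = jZ_0·tan(βl)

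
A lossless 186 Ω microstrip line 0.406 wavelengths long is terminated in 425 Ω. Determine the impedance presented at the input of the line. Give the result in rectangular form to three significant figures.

Z_in ≈ 184 + j157 Ω

βl = 2π × 0.406 = 146°
tan(βl) = tan(146°) = -0.67
Z_in = Z_0·(Z_L + jZ_0·tanβl)/(Z_0 + jZ_L·tanβl)
     = 186·(425 − j125)/(186 − j285)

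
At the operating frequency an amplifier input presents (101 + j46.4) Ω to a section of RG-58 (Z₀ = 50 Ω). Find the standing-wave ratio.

VSWR ≈ 2.55

Γ = (Z_L − Z_0)/(Z_L + Z_0) = (51 + j46.4)/(151 + j46.4)
|Γ| = 68.9/158 = 0.436
VSWR = (1 + |Γ|)/(1 − |Γ|) = 1.44/0.564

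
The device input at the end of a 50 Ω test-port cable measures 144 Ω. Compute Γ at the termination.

Γ = 0.485

Γ = (Z_L − Z_0)/(Z_L + Z_0) = (144 − 50)/(144 + 50) = 94/194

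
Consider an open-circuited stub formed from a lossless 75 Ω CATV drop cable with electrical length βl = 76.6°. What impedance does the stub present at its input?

tan(βl) = 4.2
For an open-circuited stub, Z_in = −jZ_0·cot(βl) = −jZ_0/tan(βl)

Z_in ≈ −j17.9 Ω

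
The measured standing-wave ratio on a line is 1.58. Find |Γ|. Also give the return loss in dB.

|Γ| = (S − 1)/(S + 1) = (1.58 − 1)/(1.58 + 1) = 0.58/2.58
RL = −20·log₁₀|Γ| = −20·log₁₀(0.225)

|Γ| ≈ 0.225; return loss ≈ 13 dB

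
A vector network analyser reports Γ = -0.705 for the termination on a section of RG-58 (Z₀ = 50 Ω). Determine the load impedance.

Z_L = Z_0·(1 + Γ)/(1 − Γ) = 50·(0.295)/(1.71)

Z_L ≈ 8.65 Ω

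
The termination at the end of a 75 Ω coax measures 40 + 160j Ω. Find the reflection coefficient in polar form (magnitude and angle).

Γ ≈ 0.831 ∠ 48°

Γ = (Z_L − Z_0)/(Z_L + Z_0) = (-35 + j160)/(115 + j160)
|Γ| = 164/197 = 0.831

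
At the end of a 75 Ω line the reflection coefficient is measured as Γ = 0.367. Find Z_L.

Z_L = Z_0·(1 + Γ)/(1 − Γ) = 75·(1.37)/(0.633)

Z_L ≈ 162 Ω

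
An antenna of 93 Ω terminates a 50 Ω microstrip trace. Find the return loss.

Γ = (93 − 50)/(93 + 50) = 0.301
RL = −20·log₁₀|Γ| = −20·log₁₀(0.301)

RL ≈ 10.4 dB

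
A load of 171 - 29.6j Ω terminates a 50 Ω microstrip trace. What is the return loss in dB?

RL ≈ 5.06 dB

Γ = (121 − j29.6)/(221 − j29.6), |Γ| = 0.559
RL = −20·log₁₀|Γ| = −20·log₁₀(0.559)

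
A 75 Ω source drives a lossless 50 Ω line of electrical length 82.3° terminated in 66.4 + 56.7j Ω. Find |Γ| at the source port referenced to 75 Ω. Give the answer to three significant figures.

tan(βl) = 7.4
Z_in = Z_0·(Z_L + jZ_0·tanβl)/(Z_0 + jZ_L·tanβl) = 24.5 − j25.2 Ω
Γ_s = (Z_in − Z_s)/(Z_in + Z_s) = (-50.5 − j25.2)/(99.5 − j25.2), |Γ_s| = 0.55

|Γ| ≈ 0.55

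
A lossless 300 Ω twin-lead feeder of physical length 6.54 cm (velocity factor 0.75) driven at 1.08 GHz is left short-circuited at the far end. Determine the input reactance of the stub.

X_in ≈ -706 Ω (capacitive)

λ = v/f = 0.75·c / 1.08 GHz = 0.208 m
βl = 2π·l/λ = 2π × 0.314 = 113°
tan(βl) = -2.35
For a short-circuited stub, Z_in = jZ_0·tan(βl)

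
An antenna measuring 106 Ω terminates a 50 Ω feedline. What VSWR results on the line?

VSWR ≈ 2.12

For a purely resistive load, VSWR = R_L/Z_0 or Z_0/R_L (whichever > 1) = 106/50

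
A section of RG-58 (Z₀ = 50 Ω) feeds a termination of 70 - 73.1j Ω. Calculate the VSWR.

VSWR ≈ 3.34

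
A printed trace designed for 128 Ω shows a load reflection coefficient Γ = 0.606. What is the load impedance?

Z_L ≈ 522 Ω

Z_L = Z_0·(1 + Γ)/(1 − Γ) = 128·(1.61)/(0.394)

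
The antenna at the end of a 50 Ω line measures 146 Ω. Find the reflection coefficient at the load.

Γ = 0.49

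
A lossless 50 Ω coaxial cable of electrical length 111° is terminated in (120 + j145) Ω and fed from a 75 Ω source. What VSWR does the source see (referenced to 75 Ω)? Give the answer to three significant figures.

VSWR ≈ 9.11

tan(βl) = -2.61
Z_in = Z_0·(Z_L + jZ_0·tanβl)/(Z_0 + jZ_L·tanβl) = 8.32 + j7.81 Ω
Γ_s = (Z_in − Z_s)/(Z_in + Z_s) = (-66.7 + j7.81)/(83.3 + j7.81), |Γ_s| = 0.802
VSWR = (1 + |Γ_s|)/(1 − |Γ_s|)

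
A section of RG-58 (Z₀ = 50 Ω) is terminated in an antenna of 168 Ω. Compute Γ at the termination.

Γ = (Z_L − Z_0)/(Z_L + Z_0) = (168 − 50)/(168 + 50) = 118/218

Γ = 0.541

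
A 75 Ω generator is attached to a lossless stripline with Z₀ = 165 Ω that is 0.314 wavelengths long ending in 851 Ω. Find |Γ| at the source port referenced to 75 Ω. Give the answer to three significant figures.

βl = 2π × 0.314 = 113°
tan(βl) = -2.35
Z_in = Z_0·(Z_L + jZ_0·tanβl)/(Z_0 + jZ_L·tanβl) = 37.5 + j67.1 Ω
Γ_s = (Z_in − Z_s)/(Z_in + Z_s) = (-37.5 + j67.1)/(113 + j67.1), |Γ_s| = 0.587

|Γ| ≈ 0.587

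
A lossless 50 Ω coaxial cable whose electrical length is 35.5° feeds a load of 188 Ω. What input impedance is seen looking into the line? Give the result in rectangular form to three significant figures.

Z_in ≈ 34.6 − j57.2 Ω

tan(βl) = tan(35.5°) = 0.713
Z_in = Z_0·(Z_L + jZ_0·tanβl)/(Z_0 + jZ_L·tanβl)
     = 50·(188 + j35.7)/(50 + j134)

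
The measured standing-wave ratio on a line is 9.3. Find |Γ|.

|Γ| ≈ 0.806

|Γ| = (S − 1)/(S + 1) = (9.3 − 1)/(9.3 + 1) = 8.3/10.3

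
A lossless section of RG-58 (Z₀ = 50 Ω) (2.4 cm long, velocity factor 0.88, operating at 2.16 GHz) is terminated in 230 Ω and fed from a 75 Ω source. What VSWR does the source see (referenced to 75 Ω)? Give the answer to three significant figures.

VSWR ≈ 6.49

λ = v/f = 0.88·c / 2.16 GHz = 0.122 m
βl = 2π·l/λ = 2π × 0.196 = 70.7°
tan(βl) = 2.85
Z_in = Z_0·(Z_L + jZ_0·tanβl)/(Z_0 + jZ_L·tanβl) = 12.1 − j16.6 Ω
Γ_s = (Z_in − Z_s)/(Z_in + Z_s) = (-62.9 − j16.6)/(87.1 − j16.6), |Γ_s| = 0.733
VSWR = (1 + |Γ_s|)/(1 − |Γ_s|)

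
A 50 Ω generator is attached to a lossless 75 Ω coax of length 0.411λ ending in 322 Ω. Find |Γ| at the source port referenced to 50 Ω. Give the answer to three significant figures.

βl = 2π × 0.411 = 148°
tan(βl) = -0.626
Z_in = Z_0·(Z_L + jZ_0·tanβl)/(Z_0 + jZ_L·tanβl) = 54.5 + j99.5 Ω
Γ_s = (Z_in − Z_s)/(Z_in + Z_s) = (4.52 + j99.5)/(105 + j99.5), |Γ_s| = 0.69

|Γ| ≈ 0.69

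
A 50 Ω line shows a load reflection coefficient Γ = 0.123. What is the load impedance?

Z_L = Z_0·(1 + Γ)/(1 − Γ) = 50·(1.12)/(0.877)

Z_L ≈ 64 Ω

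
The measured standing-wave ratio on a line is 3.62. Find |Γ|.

|Γ| = (S − 1)/(S + 1) = (3.62 − 1)/(3.62 + 1) = 2.62/4.62

|Γ| ≈ 0.567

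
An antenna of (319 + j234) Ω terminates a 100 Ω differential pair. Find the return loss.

RL ≈ 3.51 dB

Γ = (219 + j234)/(419 + j234), |Γ| = 0.668
RL = −20·log₁₀|Γ| = −20·log₁₀(0.668)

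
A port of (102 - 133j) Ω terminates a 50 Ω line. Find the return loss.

Γ = (52 − j133)/(152 − j133), |Γ| = 0.707
RL = −20·log₁₀|Γ| = −20·log₁₀(0.707)

RL ≈ 3.01 dB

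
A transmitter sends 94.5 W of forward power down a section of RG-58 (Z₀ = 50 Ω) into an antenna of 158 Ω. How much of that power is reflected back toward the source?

Γ = (158 − 50)/(158 + 50) = 0.519
|Γ|² = 0.27
P_refl = |Γ|²·P_inc = 25.5 W, P_del = (1 − |Γ|²)·P_inc = 69 W

P_reflected ≈ 25.5 W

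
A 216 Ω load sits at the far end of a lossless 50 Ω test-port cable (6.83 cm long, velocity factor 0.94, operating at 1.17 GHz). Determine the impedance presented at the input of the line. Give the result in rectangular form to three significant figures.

Z_in ≈ 12.1 + j10 Ω

λ = v/f = 0.94·c / 1.17 GHz = 0.241 m
βl = 2π·l/λ = 2π × 0.283 = 102°
tan(βl) = tan(102°) = -4.7
Z_in = Z_0·(Z_L + jZ_0·tanβl)/(Z_0 + jZ_L·tanβl)
     = 50·(216 − j235)/(50 − j1010)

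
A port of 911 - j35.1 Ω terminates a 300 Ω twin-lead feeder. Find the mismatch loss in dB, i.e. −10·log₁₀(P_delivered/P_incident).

Γ = (611 − j35.1)/(1211 − j35.1), |Γ| = 0.505
|Γ|² = 0.255, so P_del/P_inc = 1 − |Γ|² = 0.745
ML = −10·log₁₀(1 − |Γ|²)

mismatch loss ≈ 1.28 dB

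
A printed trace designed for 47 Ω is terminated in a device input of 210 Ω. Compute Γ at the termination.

Γ = 0.634

Γ = (Z_L − Z_0)/(Z_L + Z_0) = (210 − 47)/(210 + 47) = 163/257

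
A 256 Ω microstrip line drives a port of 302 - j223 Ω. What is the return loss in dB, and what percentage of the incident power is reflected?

RL ≈ 8.43 dB; 14.4% of incident power reflected

Γ = (46 − j223)/(558 − j223), |Γ| = 0.379
RL = −20·log₁₀(0.379) = 8.43 dB
P_refl/P_inc = |Γ|² = 0.144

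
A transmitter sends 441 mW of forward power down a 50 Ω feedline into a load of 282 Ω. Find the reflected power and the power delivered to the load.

P_reflected ≈ 215 mW; P_delivered ≈ 226 mW

Γ = (282 − 50)/(282 + 50) = 0.699
|Γ|² = 0.488
P_refl = |Γ|²·P_inc = 215 mW, P_del = (1 − |Γ|²)·P_inc = 226 mW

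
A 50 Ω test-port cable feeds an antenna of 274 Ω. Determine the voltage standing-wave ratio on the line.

VSWR ≈ 5.48

Γ = (274 − 50)/(274 + 50) = 0.691
VSWR = (1 + 0.691)/(1 − 0.691)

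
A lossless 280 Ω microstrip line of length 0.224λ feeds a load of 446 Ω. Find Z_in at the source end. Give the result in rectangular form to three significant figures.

βl = 2π × 0.224 = 80.6°
tan(βl) = tan(80.6°) = 6.07
Z_in = Z_0·(Z_L + jZ_0·tanβl)/(Z_0 + jZ_L·tanβl)
     = 280·(446 + j1700)/(280 + j2710)

Z_in ≈ 179 − j27.7 Ω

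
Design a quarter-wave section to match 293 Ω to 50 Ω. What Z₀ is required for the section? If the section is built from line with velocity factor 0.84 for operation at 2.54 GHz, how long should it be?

Z_qwt = √(Z_0·R_L) = √(50 × 293) = √14650
λ = 0.84·c/f = 0.0992 m, so l = λ/4 = 0.0248 m

Z_qwt ≈ 121 Ω; length ≈ 2.48 cm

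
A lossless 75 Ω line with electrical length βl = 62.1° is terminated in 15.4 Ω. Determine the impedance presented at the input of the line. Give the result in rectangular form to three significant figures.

Z_in ≈ 61.1 + j118 Ω

tan(βl) = tan(62.1°) = 1.89
Z_in = Z_0·(Z_L + jZ_0·tanβl)/(Z_0 + jZ_L·tanβl)
     = 75·(15.4 + j142)/(75 + j29.1)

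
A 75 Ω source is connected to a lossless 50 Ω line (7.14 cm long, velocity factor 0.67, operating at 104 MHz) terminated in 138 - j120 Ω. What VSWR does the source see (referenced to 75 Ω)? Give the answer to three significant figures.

VSWR ≈ 4.05

λ = v/f = 0.67·c / 104 MHz = 1.93 m
βl = 2π·l/λ = 2π × 0.0369 = 13.3°
tan(βl) = 0.236
Z_in = Z_0·(Z_L + jZ_0·tanβl)/(Z_0 + jZ_L·tanβl) = 50.6 − j90.1 Ω
Γ_s = (Z_in − Z_s)/(Z_in + Z_s) = (-24.4 − j90.1)/(126 − j90.1), |Γ_s| = 0.604
VSWR = (1 + |Γ_s|)/(1 − |Γ_s|)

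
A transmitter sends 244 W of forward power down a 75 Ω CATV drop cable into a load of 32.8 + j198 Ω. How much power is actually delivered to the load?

P_delivered ≈ 47.2 W

|Γ| = |(-42.2 + j198)/(107.8 + j198)| = 0.898
|Γ|² = 0.806
P_refl = |Γ|²·P_inc = 197 W, P_del = (1 − |Γ|²)·P_inc = 47.2 W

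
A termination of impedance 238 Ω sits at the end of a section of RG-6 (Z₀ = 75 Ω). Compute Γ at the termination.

Γ = 0.521

Γ = (Z_L − Z_0)/(Z_L + Z_0) = (238 − 75)/(238 + 75) = 163/313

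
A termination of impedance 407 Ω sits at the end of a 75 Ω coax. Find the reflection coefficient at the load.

Γ = (Z_L − Z_0)/(Z_L + Z_0) = (407 − 75)/(407 + 75) = 332/482

Γ = 0.689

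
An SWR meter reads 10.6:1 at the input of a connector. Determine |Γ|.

|Γ| = (S − 1)/(S + 1) = (10.6 − 1)/(10.6 + 1) = 9.6/11.6

|Γ| ≈ 0.828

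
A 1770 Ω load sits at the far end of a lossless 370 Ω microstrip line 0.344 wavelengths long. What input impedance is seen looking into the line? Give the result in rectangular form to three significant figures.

βl = 2π × 0.344 = 124°
tan(βl) = tan(124°) = -1.49
Z_in = Z_0·(Z_L + jZ_0·tanβl)/(Z_0 + jZ_L·tanβl)
     = 370·(1770 − j552)/(370 − j2640)

Z_in ≈ 110 + j233 Ω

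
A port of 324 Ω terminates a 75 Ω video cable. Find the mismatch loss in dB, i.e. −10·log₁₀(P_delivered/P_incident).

mismatch loss ≈ 2.14 dB

Γ = (324 − 75)/(324 + 75) = 0.624
|Γ|² = 0.389, so P_del/P_inc = 1 − |Γ|² = 0.611
ML = −10·log₁₀(1 − |Γ|²)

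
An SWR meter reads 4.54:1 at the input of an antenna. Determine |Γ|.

|Γ| ≈ 0.639

|Γ| = (S − 1)/(S + 1) = (4.54 − 1)/(4.54 + 1) = 3.54/5.54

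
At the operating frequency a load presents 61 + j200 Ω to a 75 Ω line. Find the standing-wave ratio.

Γ = (Z_L − Z_0)/(Z_L + Z_0) = (-14 + j200)/(136 + j200)
|Γ| = 200/242 = 0.829
VSWR = (1 + |Γ|)/(1 − |Γ|) = 1.83/0.171

VSWR ≈ 10.7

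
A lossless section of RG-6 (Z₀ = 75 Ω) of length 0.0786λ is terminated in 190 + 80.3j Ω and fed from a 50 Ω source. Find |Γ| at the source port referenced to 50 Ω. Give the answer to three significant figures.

|Γ| ≈ 0.624

βl = 2π × 0.0786 = 28.3°
tan(βl) = 0.538
Z_in = Z_0·(Z_L + jZ_0·tanβl)/(Z_0 + jZ_L·tanβl) = 120 − j102 Ω
Γ_s = (Z_in − Z_s)/(Z_in + Z_s) = (70.2 − j102)/(170 − j102), |Γ_s| = 0.624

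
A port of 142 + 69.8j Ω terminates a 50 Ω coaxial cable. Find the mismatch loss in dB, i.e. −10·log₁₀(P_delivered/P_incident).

mismatch loss ≈ 1.67 dB

Γ = (92 + j69.8)/(192 + j69.8), |Γ| = 0.565
|Γ|² = 0.32, so P_del/P_inc = 1 − |Γ|² = 0.68
ML = −10·log₁₀(1 − |Γ|²)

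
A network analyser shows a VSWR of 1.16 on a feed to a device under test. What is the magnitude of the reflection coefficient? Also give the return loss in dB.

|Γ| ≈ 0.0741; return loss ≈ 22.6 dB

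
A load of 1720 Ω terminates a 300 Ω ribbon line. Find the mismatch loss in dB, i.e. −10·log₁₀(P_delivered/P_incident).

mismatch loss ≈ 2.96 dB

Γ = (1720 − 300)/(1720 + 300) = 0.703
|Γ|² = 0.494, so P_del/P_inc = 1 − |Γ|² = 0.506
ML = −10·log₁₀(1 − |Γ|²)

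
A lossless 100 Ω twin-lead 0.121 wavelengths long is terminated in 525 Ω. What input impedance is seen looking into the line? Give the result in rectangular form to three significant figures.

βl = 2π × 0.121 = 43.6°
tan(βl) = tan(43.6°) = 0.951
Z_in = Z_0·(Z_L + jZ_0·tanβl)/(Z_0 + jZ_L·tanβl)
     = 100·(525 + j95.1)/(100 + j499)

Z_in ≈ 38.6 − j97.4 Ω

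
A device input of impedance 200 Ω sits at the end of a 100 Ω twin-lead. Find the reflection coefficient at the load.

Γ = (Z_L − Z_0)/(Z_L + Z_0) = (200 − 100)/(200 + 100) = 100/300

Γ = 0.333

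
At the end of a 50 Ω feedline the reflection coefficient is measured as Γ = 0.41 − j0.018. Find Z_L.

Z_L ≈ 119 − j5.17 Ω

Z_L = Z_0·(1 + Γ)/(1 − Γ) = 50·(1.41 − j0.018)/(0.59 + j0.018)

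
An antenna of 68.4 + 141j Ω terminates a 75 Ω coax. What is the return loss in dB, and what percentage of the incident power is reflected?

RL ≈ 3.07 dB; 49.3% of incident power reflected

Γ = (-6.6 + j141)/(143.4 + j141), |Γ| = 0.702
RL = −20·log₁₀(0.702) = 3.07 dB
P_refl/P_inc = |Γ|² = 0.493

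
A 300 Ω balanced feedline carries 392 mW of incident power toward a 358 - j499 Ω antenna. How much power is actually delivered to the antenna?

P_delivered ≈ 247 mW

|Γ| = |(58 − j499)/(658 − j499)| = 0.608
|Γ|² = 0.37
P_refl = |Γ|²·P_inc = 145 mW, P_del = (1 − |Γ|²)·P_inc = 247 mW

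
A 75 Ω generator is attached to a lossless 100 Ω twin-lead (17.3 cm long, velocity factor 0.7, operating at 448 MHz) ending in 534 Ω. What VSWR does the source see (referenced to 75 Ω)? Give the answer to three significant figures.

VSWR ≈ 5.46

λ = v/f = 0.7·c / 448 MHz = 0.469 m
βl = 2π·l/λ = 2π × 0.369 = 133°
tan(βl) = -1.08
Z_in = Z_0·(Z_L + jZ_0·tanβl)/(Z_0 + jZ_L·tanβl) = 33.8 + j86.9 Ω
Γ_s = (Z_in − Z_s)/(Z_in + Z_s) = (-41.2 + j86.9)/(109 + j86.9), |Γ_s| = 0.691
VSWR = (1 + |Γ_s|)/(1 − |Γ_s|)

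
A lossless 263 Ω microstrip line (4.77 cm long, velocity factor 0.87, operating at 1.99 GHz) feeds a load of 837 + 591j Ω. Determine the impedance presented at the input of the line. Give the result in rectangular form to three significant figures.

Z_in ≈ 74 + j156 Ω

λ = v/f = 0.87·c / 1.99 GHz = 0.131 m
βl = 2π·l/λ = 2π × 0.364 = 131°
tan(βl) = tan(131°) = -1.15
Z_in = Z_0·(Z_L + jZ_0·tanβl)/(Z_0 + jZ_L·tanβl)
     = 263·(837 + j288)/(945 − j965)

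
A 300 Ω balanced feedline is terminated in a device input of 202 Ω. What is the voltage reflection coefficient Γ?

Γ = -0.195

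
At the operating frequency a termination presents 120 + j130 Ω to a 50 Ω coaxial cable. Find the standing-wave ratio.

VSWR ≈ 5.45

Γ = (Z_L − Z_0)/(Z_L + Z_0) = (70 + j130)/(170 + j130)
|Γ| = 148/214 = 0.69
VSWR = (1 + |Γ|)/(1 − |Γ|) = 1.69/0.31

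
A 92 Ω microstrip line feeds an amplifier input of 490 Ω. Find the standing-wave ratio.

For a purely resistive load, VSWR = R_L/Z_0 or Z_0/R_L (whichever > 1) = 490/92

VSWR ≈ 5.33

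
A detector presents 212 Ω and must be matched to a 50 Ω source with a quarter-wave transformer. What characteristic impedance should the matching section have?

Z_qwt = √(Z_0·R_L) = √(50 × 212) = √10600

Z_qwt ≈ 103 Ω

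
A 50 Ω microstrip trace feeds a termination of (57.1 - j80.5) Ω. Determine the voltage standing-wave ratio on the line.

VSWR ≈ 4.04

Γ = (Z_L − Z_0)/(Z_L + Z_0) = (7.1 − j80.5)/(107.1 − j80.5)
|Γ| = 80.8/134 = 0.603
VSWR = (1 + |Γ|)/(1 − |Γ|) = 1.6/0.397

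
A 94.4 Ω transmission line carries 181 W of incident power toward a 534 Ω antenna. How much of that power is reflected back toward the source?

P_reflected ≈ 88.6 W

Γ = (534 − 94.4)/(534 + 94.4) = 0.7
|Γ|² = 0.489
P_refl = |Γ|²·P_inc = 88.6 W, P_del = (1 − |Γ|²)·P_inc = 92.4 W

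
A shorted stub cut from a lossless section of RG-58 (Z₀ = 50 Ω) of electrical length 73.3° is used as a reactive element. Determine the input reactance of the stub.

tan(βl) = 3.33
For a shorted stub, Z_in = jZ_0·tan(βl)

X_in ≈ 167 Ω (inductive)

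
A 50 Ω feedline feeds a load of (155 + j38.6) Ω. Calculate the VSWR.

VSWR ≈ 3.31

Γ = (Z_L − Z_0)/(Z_L + Z_0) = (105 + j38.6)/(205 + j38.6)
|Γ| = 112/209 = 0.536
VSWR = (1 + |Γ|)/(1 − |Γ|) = 1.54/0.464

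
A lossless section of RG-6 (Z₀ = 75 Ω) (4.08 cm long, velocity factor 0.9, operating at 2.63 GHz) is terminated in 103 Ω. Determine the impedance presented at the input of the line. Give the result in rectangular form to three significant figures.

λ = v/f = 0.9·c / 2.63 GHz = 0.103 m
βl = 2π·l/λ = 2π × 0.397 = 143°
tan(βl) = tan(143°) = -0.752
Z_in = Z_0·(Z_L + jZ_0·tanβl)/(Z_0 + jZ_L·tanβl)
     = 75·(103 − j56.4)/(75 − j77.4)

Z_in ≈ 78 + j24.2 Ω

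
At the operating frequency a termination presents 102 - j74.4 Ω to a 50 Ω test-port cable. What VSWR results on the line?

Γ = (Z_L − Z_0)/(Z_L + Z_0) = (52 − j74.4)/(152 − j74.4)
|Γ| = 90.8/169 = 0.536
VSWR = (1 + |Γ|)/(1 − |Γ|) = 1.54/0.464

VSWR ≈ 3.31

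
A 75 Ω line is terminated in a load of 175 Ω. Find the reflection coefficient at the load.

Γ = (Z_L − Z_0)/(Z_L + Z_0) = (175 − 75)/(175 + 75) = 100/250

Γ = 0.4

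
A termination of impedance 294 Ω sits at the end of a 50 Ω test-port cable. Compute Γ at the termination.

Γ = (Z_L − Z_0)/(Z_L + Z_0) = (294 − 50)/(294 + 50) = 244/344

Γ = 0.709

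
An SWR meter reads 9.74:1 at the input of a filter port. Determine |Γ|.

|Γ| ≈ 0.814

|Γ| = (S − 1)/(S + 1) = (9.74 − 1)/(9.74 + 1) = 8.74/10.7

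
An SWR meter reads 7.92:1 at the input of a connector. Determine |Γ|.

|Γ| ≈ 0.776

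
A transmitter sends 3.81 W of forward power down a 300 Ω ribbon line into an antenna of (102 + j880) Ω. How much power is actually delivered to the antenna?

P_delivered ≈ 0.498 W

|Γ| = |(-198 + j880)/(402 + j880)| = 0.932
|Γ|² = 0.869
P_refl = |Γ|²·P_inc = 3.31 W, P_del = (1 − |Γ|²)·P_inc = 0.498 W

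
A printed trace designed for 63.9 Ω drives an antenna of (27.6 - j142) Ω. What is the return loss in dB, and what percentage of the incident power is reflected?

RL ≈ 1.23 dB; 75.3% of incident power reflected

Γ = (-36.3 − j142)/(91.5 − j142), |Γ| = 0.868
RL = −20·log₁₀(0.868) = 1.23 dB
P_refl/P_inc = |Γ|² = 0.753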